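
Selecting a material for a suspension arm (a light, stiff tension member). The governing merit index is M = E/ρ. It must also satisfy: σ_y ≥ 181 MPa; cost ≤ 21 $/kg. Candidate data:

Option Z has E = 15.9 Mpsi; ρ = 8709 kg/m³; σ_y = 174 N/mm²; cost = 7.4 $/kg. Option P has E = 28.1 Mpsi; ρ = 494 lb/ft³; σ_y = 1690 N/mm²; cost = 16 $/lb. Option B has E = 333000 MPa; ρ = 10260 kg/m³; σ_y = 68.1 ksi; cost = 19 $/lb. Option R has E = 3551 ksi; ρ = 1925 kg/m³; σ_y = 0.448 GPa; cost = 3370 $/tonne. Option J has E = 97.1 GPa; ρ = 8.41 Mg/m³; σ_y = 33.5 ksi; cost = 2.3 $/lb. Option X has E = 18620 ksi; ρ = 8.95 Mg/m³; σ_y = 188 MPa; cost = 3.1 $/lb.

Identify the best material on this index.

option X

Screen on constraints: σ_y ≥ 181 MPa; cost ≤ 21 $/kg. Survivors: option R, option J, option X.
Putting every candidate on a common basis:
  option R: E = 24.48 GPa, ρ = 1925 kg/m³
  option J: E = 97.10 GPa, ρ = 8410 kg/m³
  option X: E = 128.4 GPa, ρ = 8950 kg/m³
  option X: M = 14.3 MN·m/kg
  option R: M = 12.7 MN·m/kg
  option J: M = 11.5 MN·m/kg
The maximum is for option X.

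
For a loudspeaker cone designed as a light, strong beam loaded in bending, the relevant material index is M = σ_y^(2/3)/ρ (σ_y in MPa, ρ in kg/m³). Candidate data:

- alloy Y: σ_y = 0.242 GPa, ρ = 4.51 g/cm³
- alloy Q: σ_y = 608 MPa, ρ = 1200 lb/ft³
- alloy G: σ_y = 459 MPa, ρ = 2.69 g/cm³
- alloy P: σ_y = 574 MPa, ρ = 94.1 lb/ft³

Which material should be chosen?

alloy P

Normalizing units and computing the index:
  alloy Y: σ_y = 242.0 MPa, ρ = 4510 kg/m³
  alloy Q: σ_y = 608.0 MPa, ρ = 19220 kg/m³
  alloy G: σ_y = 459.0 MPa, ρ = 2690 kg/m³
  alloy P: σ_y = 574.0 MPa, ρ = 1507 kg/m³
  alloy P: M = 45.8×10⁻³
  alloy G: M = 22.1×10⁻³
  alloy Y: M = 8.61×10⁻³
  alloy Q: M = 3.73×10⁻³
Alloy P has the largest M.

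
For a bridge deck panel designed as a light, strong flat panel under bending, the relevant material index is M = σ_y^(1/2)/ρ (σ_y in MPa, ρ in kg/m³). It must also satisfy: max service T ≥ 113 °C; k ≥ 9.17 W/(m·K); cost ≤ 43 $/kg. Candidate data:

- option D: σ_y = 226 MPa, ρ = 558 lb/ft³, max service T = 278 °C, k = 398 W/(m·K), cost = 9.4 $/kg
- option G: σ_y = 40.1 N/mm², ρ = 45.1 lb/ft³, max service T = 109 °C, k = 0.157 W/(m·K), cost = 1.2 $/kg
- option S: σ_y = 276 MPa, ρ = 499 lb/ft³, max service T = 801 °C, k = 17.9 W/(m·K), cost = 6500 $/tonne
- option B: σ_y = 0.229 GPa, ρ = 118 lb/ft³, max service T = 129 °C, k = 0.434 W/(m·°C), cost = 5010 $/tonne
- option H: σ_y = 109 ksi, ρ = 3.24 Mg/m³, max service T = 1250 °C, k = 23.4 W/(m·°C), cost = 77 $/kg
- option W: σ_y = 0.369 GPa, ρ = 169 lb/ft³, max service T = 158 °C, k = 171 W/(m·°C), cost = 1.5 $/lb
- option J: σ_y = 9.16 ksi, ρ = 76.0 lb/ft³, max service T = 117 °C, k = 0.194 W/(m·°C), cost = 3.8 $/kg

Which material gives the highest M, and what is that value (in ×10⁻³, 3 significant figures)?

Screen on constraints: max service T ≥ 113 °C; k ≥ 9.17 W/(m·K); cost ≤ 43 $/kg. Survivors: option D, option S, option W.
In SI units:
  option D: σ_y = 226.0 MPa, ρ = 8938 kg/m³
  option S: σ_y = 276.0 MPa, ρ = 7993 kg/m³
  option W: σ_y = 369.0 MPa, ρ = 2707 kg/m³
  option W: M = 7.10×10⁻³
  option S: M = 2.08×10⁻³
  option D: M = 1.68×10⁻³
The maximum is for option W.

option W, M = 7.10×10⁻³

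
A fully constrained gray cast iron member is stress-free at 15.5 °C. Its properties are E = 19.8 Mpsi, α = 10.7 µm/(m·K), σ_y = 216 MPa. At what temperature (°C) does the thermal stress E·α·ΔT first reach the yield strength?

E = 19.8 Mpsi = 136.5 GPa.
E·α·ΔT = 216.0 MPa ⇒ ΔT = 216.0 / (136.5×10³ × 10.7×10⁻⁶) = 147.9 K.
T = 15.5 + 147.9 = 163.4 °C.

163 °C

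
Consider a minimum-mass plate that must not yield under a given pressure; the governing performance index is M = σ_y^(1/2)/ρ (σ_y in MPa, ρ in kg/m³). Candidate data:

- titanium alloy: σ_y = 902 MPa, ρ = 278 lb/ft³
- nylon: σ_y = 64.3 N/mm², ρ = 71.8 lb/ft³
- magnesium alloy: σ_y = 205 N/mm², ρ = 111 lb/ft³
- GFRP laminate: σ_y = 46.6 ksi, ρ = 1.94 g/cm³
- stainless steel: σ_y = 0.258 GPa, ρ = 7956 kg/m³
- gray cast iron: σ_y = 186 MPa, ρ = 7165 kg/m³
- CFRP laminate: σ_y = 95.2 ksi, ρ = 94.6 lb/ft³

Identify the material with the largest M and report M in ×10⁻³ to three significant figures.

CFRP laminate, M = 16.9×10⁻³

Putting every candidate on a common basis:
  titanium alloy: σ_y = 902.0 MPa, ρ = 4453 kg/m³
  nylon: σ_y = 64.30 MPa, ρ = 1150 kg/m³
  magnesium alloy: σ_y = 205.0 MPa, ρ = 1778 kg/m³
  GFRP laminate: σ_y = 321.3 MPa, ρ = 1940 kg/m³
  stainless steel: σ_y = 258.0 MPa, ρ = 7956 kg/m³
  gray cast iron: σ_y = 186.0 MPa, ρ = 7165 kg/m³
  CFRP laminate: σ_y = 656.4 MPa, ρ = 1515 kg/m³
  CFRP laminate: M = 16.9×10⁻³
  GFRP laminate: M = 9.24×10⁻³
  magnesium alloy: M = 8.05×10⁻³
  nylon: M = 6.97×10⁻³
  titanium alloy: M = 6.74×10⁻³
  stainless steel: M = 2.02×10⁻³
  gray cast iron: M = 1.90×10⁻³
CFRP laminate has the largest M.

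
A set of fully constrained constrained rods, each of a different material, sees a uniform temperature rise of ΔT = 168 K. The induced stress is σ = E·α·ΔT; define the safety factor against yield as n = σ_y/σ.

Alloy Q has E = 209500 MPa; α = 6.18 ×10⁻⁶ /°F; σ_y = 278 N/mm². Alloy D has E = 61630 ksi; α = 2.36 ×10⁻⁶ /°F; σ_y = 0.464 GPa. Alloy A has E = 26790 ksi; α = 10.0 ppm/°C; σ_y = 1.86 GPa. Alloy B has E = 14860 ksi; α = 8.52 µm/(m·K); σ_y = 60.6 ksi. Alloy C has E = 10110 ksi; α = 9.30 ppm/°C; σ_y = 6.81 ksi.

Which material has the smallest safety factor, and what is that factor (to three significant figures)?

In consistent units (E in GPa, α in ×10⁻⁶/K, σ_y in MPa):
  alloy Q: E = 209.5, α = 11.1, σ_y = 278.0 → σ = 392 MPa, n = 0.710
  alloy D: E = 424.9, α = 4.25, σ_y = 464.0 → σ = 303 MPa, n = 1.53
  alloy A: E = 184.7, α = 10.0, σ_y = 1860 → σ = 310 MPa, n = 5.99
  alloy B: E = 102.5, α = 8.52, σ_y = 417.8 → σ = 147 MPa, n = 2.85
  alloy C: E = 69.71, α = 9.30, σ_y = 46.95 → σ = 109 MPa, n = 0.431
The minimum is alloy C at n = 0.431.

alloy C, n = 0.431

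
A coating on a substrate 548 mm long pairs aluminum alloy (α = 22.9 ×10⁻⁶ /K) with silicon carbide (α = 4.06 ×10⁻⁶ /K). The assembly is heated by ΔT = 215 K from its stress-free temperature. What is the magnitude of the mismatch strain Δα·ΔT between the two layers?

Δα = |22.9 − 4.06|×10⁻⁶/K = 18.8×10⁻⁶/K.
Mismatch strain = Δα·ΔT = 18.8×10⁻⁶ × 215.0 = 4.05×10⁻³.

4.05×10⁻³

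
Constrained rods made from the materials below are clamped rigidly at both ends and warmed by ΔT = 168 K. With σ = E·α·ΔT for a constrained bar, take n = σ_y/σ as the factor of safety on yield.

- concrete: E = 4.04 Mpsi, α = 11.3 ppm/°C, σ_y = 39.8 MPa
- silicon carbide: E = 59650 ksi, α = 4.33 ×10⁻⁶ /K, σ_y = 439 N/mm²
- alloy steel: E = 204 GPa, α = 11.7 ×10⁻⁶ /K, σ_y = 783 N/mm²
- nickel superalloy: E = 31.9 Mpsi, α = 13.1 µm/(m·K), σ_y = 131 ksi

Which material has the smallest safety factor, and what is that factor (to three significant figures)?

With everything in SI (GPa, ×10⁻⁶/K, MPa):
  concrete: E = 27.85, α = 11.3, σ_y = 39.80 → σ = 52.9 MPa, n = 0.753
  silicon carbide: E = 411.3, α = 4.33, σ_y = 439.0 → σ = 299 MPa, n = 1.47
  alloy steel: E = 204.0, α = 11.7, σ_y = 783.0 → σ = 401 MPa, n = 1.95
  nickel superalloy: E = 219.9, α = 13.1, σ_y = 903.2 → σ = 484 MPa, n = 1.87
Concrete has the lowest safety factor, n = 0.753.

concrete, n = 0.753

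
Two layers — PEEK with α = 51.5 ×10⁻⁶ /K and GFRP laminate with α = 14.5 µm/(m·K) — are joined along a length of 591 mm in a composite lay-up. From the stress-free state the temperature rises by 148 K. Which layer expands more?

PEEK

α(PEEK) = 51.5×10⁻⁶/K vs α(GFRP laminate) = 14.5×10⁻⁶/K.
Higher α expands more for the same ΔT: PEEK.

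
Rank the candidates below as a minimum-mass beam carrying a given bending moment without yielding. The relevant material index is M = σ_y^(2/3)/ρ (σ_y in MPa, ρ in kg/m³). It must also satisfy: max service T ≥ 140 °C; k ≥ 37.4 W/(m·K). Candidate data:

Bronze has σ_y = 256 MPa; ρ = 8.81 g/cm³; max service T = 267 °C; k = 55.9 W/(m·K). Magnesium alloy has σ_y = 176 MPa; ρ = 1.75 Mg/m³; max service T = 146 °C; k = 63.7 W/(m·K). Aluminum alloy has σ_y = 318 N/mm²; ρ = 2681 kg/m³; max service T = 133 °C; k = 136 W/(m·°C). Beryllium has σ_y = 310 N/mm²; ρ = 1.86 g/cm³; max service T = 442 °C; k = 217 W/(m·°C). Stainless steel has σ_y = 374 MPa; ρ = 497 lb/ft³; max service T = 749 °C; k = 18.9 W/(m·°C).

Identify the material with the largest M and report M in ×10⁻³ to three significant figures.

beryllium, M = 24.6×10⁻³

Screen on constraints: max service T ≥ 140 °C; k ≥ 37.4 W/(m·K). Survivors: bronze, magnesium alloy, beryllium.
After converting to SI:
  bronze: σ_y = 256.0 MPa, ρ = 8810 kg/m³
  magnesium alloy: σ_y = 176.0 MPa, ρ = 1750 kg/m³
  beryllium: σ_y = 310.0 MPa, ρ = 1860 kg/m³
  beryllium: M = 24.6×10⁻³
  magnesium alloy: M = 17.9×10⁻³
  bronze: M = 4.58×10⁻³
The maximum is for beryllium.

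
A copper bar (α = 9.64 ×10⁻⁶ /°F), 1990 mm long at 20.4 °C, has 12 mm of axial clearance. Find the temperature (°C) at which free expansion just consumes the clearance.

α = 9.64×10⁻⁶/°F × 9/5 = 17.4×10⁻⁶/K.
α·L₀·ΔT = 12.0 mm ⇒ ΔT = 12.0 / (17.4×10⁻⁶ × 1990.0) = 347.5 K.
T = 20.4 + 347.5 = 367.9 °C.

368 °C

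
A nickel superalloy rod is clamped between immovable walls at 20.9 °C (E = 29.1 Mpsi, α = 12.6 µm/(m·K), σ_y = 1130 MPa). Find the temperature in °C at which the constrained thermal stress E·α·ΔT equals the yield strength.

468 °C

E = 29.1 Mpsi = 200.6 GPa.
E·α·ΔT = 1130 MPa ⇒ ΔT = 1130 / (200.6×10³ × 12.6×10⁻⁶) = 447.0 K.
T = 20.9 + 447.0 = 467.9 °C.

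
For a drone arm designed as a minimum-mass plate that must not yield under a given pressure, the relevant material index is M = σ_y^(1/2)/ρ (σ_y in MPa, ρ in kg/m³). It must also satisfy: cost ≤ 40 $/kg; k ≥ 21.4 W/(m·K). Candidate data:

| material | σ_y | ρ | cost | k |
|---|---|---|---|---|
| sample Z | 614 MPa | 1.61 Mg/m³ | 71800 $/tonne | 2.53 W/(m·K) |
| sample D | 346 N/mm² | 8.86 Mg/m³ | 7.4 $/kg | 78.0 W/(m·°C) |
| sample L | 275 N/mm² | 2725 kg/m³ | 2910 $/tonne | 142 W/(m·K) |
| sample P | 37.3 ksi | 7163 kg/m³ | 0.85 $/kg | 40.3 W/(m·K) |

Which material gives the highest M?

Screen on constraints: cost ≤ 40 $/kg; k ≥ 21.4 W/(m·K). Survivors: sample D, sample L, sample P.
Putting every candidate on a common basis:
  sample D: σ_y = 346.0 MPa, ρ = 8860 kg/m³
  sample L: σ_y = 275.0 MPa, ρ = 2725 kg/m³
  sample P: σ_y = 257.2 MPa, ρ = 7163 kg/m³
  sample L: M = 6.09×10⁻³
  sample P: M = 2.24×10⁻³
  sample D: M = 2.10×10⁻³
Highest index: sample L.

sample L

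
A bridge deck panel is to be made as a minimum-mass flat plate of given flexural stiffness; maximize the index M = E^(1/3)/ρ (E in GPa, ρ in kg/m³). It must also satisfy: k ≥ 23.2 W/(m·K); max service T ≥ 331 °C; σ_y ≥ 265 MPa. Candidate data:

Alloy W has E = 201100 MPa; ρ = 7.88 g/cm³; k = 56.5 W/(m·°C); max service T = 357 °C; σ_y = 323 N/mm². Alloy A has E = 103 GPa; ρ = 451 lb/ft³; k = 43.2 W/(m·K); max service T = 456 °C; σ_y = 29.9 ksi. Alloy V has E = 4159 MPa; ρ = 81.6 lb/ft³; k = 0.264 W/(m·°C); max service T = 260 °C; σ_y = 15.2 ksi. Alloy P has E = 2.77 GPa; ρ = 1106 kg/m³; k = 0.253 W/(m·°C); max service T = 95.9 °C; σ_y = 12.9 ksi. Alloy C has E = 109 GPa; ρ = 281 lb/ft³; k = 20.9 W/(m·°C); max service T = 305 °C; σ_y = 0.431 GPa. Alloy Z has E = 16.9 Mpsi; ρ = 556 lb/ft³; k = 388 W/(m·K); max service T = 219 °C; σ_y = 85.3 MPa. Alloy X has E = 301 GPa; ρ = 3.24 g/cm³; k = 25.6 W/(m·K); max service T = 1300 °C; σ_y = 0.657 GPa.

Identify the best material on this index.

Screen on constraints: k ≥ 23.2 W/(m·K); max service T ≥ 331 °C; σ_y ≥ 265 MPa. Survivors: alloy W, alloy X.
After converting to SI:
  alloy W: E = 201.1 GPa, ρ = 7880 kg/m³
  alloy X: E = 301.0 GPa, ρ = 3240 kg/m³
  alloy X: M = 2.07×10⁻³
  alloy W: M = 0.743×10⁻³
Alloy X has the largest M.

alloy X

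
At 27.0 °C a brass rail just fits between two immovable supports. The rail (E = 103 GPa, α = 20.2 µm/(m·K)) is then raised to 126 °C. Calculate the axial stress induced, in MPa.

ΔT = 99.00 K. Constrained thermal stress σ = E·α·ΔT = 103.0×10³ MPa × 20.2×10⁻⁶ × 99.00 = 206 MPa (compressive).

206 MPa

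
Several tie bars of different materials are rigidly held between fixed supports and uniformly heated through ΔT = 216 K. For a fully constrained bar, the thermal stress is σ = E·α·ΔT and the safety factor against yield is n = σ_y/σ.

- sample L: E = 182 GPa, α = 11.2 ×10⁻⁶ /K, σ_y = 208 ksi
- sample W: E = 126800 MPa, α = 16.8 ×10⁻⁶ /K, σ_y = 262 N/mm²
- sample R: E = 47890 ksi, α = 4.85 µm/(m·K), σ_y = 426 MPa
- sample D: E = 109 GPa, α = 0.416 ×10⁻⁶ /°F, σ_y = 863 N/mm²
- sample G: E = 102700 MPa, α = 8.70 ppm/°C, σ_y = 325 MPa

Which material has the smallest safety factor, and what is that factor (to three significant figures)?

Per material, after unit conversion:
  sample L: E = 182.0, α = 11.2, σ_y = 1434 → σ = 440 MPa, n = 3.26
  sample W: E = 126.8, α = 16.8, σ_y = 262.0 → σ = 460 MPa, n = 0.569
  sample R: E = 330.2, α = 4.85, σ_y = 426.0 → σ = 346 MPa, n = 1.23
  sample D: E = 109.0, α = 0.749, σ_y = 863.0 → σ = 17.6 MPa, n = 49.0
  sample G: E = 102.7, α = 8.70, σ_y = 325.0 → σ = 193 MPa, n = 1.68
Smallest n: sample W with n = 0.569.

sample W, n = 0.569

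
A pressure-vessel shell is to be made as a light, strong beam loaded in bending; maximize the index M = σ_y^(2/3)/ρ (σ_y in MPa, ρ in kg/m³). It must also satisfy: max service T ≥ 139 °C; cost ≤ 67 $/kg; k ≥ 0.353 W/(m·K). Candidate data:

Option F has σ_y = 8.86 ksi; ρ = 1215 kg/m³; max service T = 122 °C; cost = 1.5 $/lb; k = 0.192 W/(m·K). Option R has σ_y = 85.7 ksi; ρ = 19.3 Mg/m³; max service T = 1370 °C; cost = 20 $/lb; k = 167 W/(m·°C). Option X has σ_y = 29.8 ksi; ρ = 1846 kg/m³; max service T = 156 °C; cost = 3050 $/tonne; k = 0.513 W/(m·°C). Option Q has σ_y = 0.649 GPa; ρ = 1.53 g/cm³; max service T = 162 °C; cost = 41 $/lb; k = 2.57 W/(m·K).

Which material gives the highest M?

option X

Screen on constraints: max service T ≥ 139 °C; cost ≤ 67 $/kg; k ≥ 0.353 W/(m·K). Survivors: option R, option X.
After converting to SI:
  option R: σ_y = 590.9 MPa, ρ = 19300 kg/m³
  option X: σ_y = 205.5 MPa, ρ = 1846 kg/m³
  option X: M = 18.9×10⁻³
  option R: M = 3.65×10⁻³
The maximum is for option X.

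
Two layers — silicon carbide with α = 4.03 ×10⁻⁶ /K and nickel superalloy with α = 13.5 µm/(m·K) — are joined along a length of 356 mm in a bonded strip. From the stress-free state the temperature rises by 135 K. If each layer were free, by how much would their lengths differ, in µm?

455 µm

Δα = |4.03 − 13.5|×10⁻⁶/K = 9.47×10⁻⁶/K.
ΔL_mismatch = Δα·L·ΔT = 9.47×10⁻⁶ × 356.0 mm × 135.0 K = 455 µm.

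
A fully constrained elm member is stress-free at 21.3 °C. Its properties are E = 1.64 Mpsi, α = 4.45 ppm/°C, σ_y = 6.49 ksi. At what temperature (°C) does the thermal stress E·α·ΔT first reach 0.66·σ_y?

608 °C

E = 1.64 Mpsi = 11.31 GPa.
σ_y = 6.49 ksi = 44.75 MPa.
E·α·ΔT = 29.53 MPa ⇒ ΔT = 29.53 / (11.31×10³ × 4.45×10⁻⁶) = 586.9 K.
T = 21.3 + 586.9 = 608.2 °C.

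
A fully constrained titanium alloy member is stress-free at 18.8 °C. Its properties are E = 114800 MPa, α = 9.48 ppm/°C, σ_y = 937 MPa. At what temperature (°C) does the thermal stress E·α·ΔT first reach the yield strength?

E = 114800 MPa = 114.8 GPa.
E·α·ΔT = 937.0 MPa ⇒ ΔT = 937.0 / (114.8×10³ × 9.48×10⁻⁶) = 861.0 K.
T = 18.8 + 861.0 = 879.8 °C.

880 °C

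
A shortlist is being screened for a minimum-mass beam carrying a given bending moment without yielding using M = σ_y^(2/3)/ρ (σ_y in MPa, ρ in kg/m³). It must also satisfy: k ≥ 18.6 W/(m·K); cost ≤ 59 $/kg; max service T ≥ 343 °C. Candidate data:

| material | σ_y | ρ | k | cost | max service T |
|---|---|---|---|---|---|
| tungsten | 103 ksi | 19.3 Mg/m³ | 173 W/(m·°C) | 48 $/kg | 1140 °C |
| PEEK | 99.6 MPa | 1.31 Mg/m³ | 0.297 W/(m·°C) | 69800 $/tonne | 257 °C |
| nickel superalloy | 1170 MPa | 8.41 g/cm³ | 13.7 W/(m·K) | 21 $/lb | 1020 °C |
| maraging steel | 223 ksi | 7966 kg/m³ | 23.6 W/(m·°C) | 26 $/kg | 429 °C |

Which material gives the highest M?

maraging steel

Screen on constraints: k ≥ 18.6 W/(m·K); cost ≤ 59 $/kg; max service T ≥ 343 °C. Survivors: tungsten, maraging steel.
Convert each candidate to consistent units, then evaluate M:
  tungsten: σ_y = 710.2 MPa, ρ = 19300 kg/m³
  maraging steel: σ_y = 1538 MPa, ρ = 7966 kg/m³
  maraging steel: M = 16.7×10⁻³
  tungsten: M = 4.12×10⁻³
Maraging steel ranks first.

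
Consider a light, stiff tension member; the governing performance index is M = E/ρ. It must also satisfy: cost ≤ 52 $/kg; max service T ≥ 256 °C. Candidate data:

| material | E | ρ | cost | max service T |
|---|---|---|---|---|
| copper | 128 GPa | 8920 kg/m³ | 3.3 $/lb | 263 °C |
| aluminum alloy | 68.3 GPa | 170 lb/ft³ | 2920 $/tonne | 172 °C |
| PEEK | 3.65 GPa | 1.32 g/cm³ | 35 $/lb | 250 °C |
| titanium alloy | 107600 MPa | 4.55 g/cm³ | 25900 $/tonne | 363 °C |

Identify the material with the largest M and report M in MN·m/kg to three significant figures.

titanium alloy, M = 23.6 MN·m/kg

Screen on constraints: cost ≤ 52 $/kg; max service T ≥ 256 °C. Survivors: copper, titanium alloy.
Putting every candidate on a common basis:
  copper: E = 128.0 GPa, ρ = 8920 kg/m³
  titanium alloy: E = 107.6 GPa, ρ = 4550 kg/m³
  titanium alloy: M = 23.6 MN·m/kg
  copper: M = 14.3 MN·m/kg
The maximum is for titanium alloy.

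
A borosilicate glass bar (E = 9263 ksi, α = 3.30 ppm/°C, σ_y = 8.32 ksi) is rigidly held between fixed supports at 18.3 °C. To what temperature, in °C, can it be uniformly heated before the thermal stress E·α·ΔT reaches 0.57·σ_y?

E = 9263 ksi = 63.87 GPa.
σ_y = 8.32 ksi = 57.36 MPa.
E·α·ΔT = 32.70 MPa ⇒ ΔT = 32.70 / (63.87×10³ × 3.30×10⁻⁶) = 155.1 K.
T = 18.3 + 155.1 = 173.4 °C.

173 °C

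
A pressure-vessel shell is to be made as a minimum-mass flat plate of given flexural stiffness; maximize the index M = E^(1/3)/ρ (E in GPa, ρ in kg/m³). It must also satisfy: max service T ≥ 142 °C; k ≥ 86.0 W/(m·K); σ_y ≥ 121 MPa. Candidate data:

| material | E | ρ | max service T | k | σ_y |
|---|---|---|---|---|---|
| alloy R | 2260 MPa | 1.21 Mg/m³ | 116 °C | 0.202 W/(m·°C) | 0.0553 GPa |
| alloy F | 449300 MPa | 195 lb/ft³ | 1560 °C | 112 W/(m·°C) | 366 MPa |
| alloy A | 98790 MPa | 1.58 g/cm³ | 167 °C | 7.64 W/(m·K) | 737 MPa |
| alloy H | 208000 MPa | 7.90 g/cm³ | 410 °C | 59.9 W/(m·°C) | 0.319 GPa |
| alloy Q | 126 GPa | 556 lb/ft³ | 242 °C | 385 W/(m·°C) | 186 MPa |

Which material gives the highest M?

Screen on constraints: max service T ≥ 142 °C; k ≥ 86.0 W/(m·K); σ_y ≥ 121 MPa. Survivors: alloy F, alloy Q.
Normalizing units and computing the index:
  alloy F: E = 449.3 GPa, ρ = 3124 kg/m³
  alloy Q: E = 126.0 GPa, ρ = 8906 kg/m³
  alloy F: M = 2.45×10⁻³
  alloy Q: M = 0.563×10⁻³
Highest index: alloy F.

alloy F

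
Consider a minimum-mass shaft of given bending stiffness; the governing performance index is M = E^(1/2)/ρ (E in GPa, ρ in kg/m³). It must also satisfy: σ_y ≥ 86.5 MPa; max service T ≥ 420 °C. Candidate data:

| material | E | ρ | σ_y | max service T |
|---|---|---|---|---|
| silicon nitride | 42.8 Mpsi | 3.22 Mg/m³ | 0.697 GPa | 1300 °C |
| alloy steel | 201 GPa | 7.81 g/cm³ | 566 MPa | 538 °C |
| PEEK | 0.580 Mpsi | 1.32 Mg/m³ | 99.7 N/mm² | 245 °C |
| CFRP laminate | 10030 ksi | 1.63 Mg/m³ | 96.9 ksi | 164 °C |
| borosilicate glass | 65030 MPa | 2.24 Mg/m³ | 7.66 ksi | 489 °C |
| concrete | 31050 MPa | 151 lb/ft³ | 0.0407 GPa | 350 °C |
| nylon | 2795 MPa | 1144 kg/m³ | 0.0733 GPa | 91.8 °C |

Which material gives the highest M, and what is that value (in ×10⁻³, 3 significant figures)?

Screen on constraints: σ_y ≥ 86.5 MPa; max service T ≥ 420 °C. Survivors: silicon nitride, alloy steel.
After converting to SI:
  silicon nitride: E = 295.1 GPa, ρ = 3220 kg/m³
  alloy steel: E = 201.0 GPa, ρ = 7810 kg/m³
  silicon nitride: M = 5.33×10⁻³
  alloy steel: M = 1.82×10⁻³
Silicon nitride ranks first.

silicon nitride, M = 5.33×10⁻³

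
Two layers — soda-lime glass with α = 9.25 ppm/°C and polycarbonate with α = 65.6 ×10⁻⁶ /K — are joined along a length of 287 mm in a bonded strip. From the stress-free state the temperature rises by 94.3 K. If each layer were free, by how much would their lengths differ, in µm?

1530 µm

Δα = |9.25 − 65.6|×10⁻⁶/K = 56.3×10⁻⁶/K.
ΔL_mismatch = Δα·L·ΔT = 56.3×10⁻⁶ × 287.0 mm × 94.3 K = 1530 µm.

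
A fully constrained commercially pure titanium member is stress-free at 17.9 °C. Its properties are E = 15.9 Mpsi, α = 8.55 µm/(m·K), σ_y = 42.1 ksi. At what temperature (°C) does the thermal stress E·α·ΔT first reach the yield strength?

E = 15.9 Mpsi = 109.6 GPa.
σ_y = 42.1 ksi = 290.3 MPa.
E·α·ΔT = 290.3 MPa ⇒ ΔT = 290.3 / (109.6×10³ × 8.55×10⁻⁶) = 309.7 K.
T = 17.9 + 309.7 = 327.6 °C.

328 °C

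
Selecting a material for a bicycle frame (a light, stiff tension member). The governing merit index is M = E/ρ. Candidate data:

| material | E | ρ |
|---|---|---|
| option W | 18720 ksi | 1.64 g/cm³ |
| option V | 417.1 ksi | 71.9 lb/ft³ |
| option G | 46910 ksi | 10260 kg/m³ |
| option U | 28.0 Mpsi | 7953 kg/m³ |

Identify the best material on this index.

option W

Convert each candidate to consistent units, then evaluate M:
  option W: E = 129.1 GPa, ρ = 1640 kg/m³
  option V: E = 2.876 GPa, ρ = 1152 kg/m³
  option G: E = 323.4 GPa, ρ = 10260 kg/m³
  option U: E = 193.1 GPa, ρ = 7953 kg/m³
  option W: M = 78.7 MN·m/kg
  option G: M = 31.5 MN·m/kg
  option U: M = 24.3 MN·m/kg
  option V: M = 2.50 MN·m/kg
Highest index: option W.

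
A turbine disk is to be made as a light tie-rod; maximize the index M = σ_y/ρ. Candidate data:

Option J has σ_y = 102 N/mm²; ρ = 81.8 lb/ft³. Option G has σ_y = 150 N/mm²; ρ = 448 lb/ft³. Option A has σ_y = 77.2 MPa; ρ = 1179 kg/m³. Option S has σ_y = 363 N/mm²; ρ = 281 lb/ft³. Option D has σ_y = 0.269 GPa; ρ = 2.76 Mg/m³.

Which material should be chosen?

After converting to SI:
  option J: σ_y = 102.0 MPa, ρ = 1310 kg/m³
  option G: σ_y = 150.0 MPa, ρ = 7176 kg/m³
  option A: σ_y = 77.20 MPa, ρ = 1179 kg/m³
  option S: σ_y = 363.0 MPa, ρ = 4501 kg/m³
  option D: σ_y = 269.0 MPa, ρ = 2760 kg/m³
  option D: M = 97.5 kN·m/kg
  option S: M = 80.6 kN·m/kg
  option J: M = 77.8 kN·m/kg
  option A: M = 65.5 kN·m/kg
  option G: M = 20.9 kN·m/kg
Option D has the largest M.

option D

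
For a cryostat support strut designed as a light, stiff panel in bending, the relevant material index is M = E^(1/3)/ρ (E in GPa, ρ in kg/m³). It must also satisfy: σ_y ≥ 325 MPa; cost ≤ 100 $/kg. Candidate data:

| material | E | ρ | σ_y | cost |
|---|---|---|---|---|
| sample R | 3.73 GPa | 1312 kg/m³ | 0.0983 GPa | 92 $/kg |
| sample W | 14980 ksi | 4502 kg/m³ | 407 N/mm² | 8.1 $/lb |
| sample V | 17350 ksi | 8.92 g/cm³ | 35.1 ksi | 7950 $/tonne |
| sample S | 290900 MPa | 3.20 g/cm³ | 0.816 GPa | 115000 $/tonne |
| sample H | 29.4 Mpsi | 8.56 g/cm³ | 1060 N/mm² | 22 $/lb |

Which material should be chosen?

Screen on constraints: σ_y ≥ 325 MPa; cost ≤ 100 $/kg. Survivors: sample W, sample H.
Normalizing units and computing the index:
  sample W: E = 103.3 GPa, ρ = 4502 kg/m³
  sample H: E = 202.7 GPa, ρ = 8560 kg/m³
  sample W: M = 1.04×10⁻³
  sample H: M = 0.686×10⁻³
Sample W has the largest M.

sample W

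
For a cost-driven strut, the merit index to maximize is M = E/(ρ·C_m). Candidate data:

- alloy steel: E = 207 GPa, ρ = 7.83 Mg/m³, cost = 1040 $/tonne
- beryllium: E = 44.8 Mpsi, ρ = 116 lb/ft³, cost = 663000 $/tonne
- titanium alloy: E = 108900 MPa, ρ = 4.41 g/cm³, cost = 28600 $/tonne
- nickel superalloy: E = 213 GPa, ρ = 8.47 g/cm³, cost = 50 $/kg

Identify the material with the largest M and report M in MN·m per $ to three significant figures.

Convert each candidate to consistent units, then evaluate M:
  alloy steel: E = 207.0 GPa, ρ = 7830 kg/m³, cost = 1.040 $/kg
  beryllium: E = 308.9 GPa, ρ = 1858 kg/m³, cost = 663.0 $/kg
  titanium alloy: E = 108.9 GPa, ρ = 4410 kg/m³, cost = 28.60 $/kg
  nickel superalloy: E = 213.0 GPa, ρ = 8470 kg/m³, cost = 50.00 $/kg
  alloy steel: M = 25.4 MN·m per $
  titanium alloy: M = 0.863 MN·m per $
  nickel superalloy: M = 0.503 MN·m per $
  beryllium: M = 0.251 MN·m per $
Alloy steel has the largest M.

alloy steel, M = 25.4 MN·m per $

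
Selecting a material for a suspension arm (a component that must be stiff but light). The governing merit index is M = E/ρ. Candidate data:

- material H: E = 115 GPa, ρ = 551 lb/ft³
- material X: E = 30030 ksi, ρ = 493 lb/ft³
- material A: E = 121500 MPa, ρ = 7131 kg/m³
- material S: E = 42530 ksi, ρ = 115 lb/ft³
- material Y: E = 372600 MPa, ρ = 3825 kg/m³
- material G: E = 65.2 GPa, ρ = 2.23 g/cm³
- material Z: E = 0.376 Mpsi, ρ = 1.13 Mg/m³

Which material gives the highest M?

material S

Convert each candidate to consistent units, then evaluate M:
  material H: E = 115.0 GPa, ρ = 8826 kg/m³
  material X: E = 207.0 GPa, ρ = 7897 kg/m³
  material A: E = 121.5 GPa, ρ = 7131 kg/m³
  material S: E = 293.2 GPa, ρ = 1842 kg/m³
  material Y: E = 372.6 GPa, ρ = 3825 kg/m³
  material G: E = 65.20 GPa, ρ = 2230 kg/m³
  material Z: E = 2.592 GPa, ρ = 1130 kg/m³
  material S: M = 159 MN·m/kg
  material Y: M = 97.4 MN·m/kg
  material G: M = 29.2 MN·m/kg
  material X: M = 26.2 MN·m/kg
  material A: M = 17.0 MN·m/kg
  material H: M = 13.0 MN·m/kg
  material Z: M = 2.29 MN·m/kg
Highest index: material S.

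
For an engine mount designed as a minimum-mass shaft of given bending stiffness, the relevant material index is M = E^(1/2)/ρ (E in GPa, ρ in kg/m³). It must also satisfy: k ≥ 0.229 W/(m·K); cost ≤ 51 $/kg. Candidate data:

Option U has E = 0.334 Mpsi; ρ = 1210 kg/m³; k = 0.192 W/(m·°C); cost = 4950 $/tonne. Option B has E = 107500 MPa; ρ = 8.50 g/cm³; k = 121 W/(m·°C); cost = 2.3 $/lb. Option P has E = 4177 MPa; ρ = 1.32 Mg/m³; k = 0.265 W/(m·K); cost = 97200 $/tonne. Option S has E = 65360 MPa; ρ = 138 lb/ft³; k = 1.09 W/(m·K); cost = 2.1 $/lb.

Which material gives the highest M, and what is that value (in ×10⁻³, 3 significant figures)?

Screen on constraints: k ≥ 0.229 W/(m·K); cost ≤ 51 $/kg. Survivors: option B, option S.
After converting to SI:
  option B: E = 107.5 GPa, ρ = 8500 kg/m³
  option S: E = 65.36 GPa, ρ = 2211 kg/m³
  option S: M = 3.66×10⁻³
  option B: M = 1.22×10⁻³
Highest index: option S.

option S, M = 3.66×10⁻³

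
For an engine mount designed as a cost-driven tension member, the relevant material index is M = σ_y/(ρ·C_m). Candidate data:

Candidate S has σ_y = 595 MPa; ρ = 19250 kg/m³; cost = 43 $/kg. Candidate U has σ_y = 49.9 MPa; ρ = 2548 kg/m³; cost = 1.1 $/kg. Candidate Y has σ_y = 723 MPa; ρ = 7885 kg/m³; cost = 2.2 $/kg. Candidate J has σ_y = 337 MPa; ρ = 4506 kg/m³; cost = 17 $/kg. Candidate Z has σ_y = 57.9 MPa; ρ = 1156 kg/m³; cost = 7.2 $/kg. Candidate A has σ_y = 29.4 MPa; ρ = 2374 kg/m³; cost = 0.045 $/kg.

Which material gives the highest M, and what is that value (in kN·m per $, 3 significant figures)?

Computing M directly (units already consistent):
  candidate A: M = 275 kN·m per $
  candidate Y: M = 41.7 kN·m per $
  candidate U: M = 17.8 kN·m per $
  candidate Z: M = 6.96 kN·m per $
  candidate J: M = 4.40 kN·m per $
  candidate S: M = 0.719 kN·m per $
Highest index: candidate A.

candidate A, M = 275 kN·m per $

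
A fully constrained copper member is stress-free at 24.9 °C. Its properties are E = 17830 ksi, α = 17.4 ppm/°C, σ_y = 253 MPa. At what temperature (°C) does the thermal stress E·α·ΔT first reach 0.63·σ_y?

E = 17830 ksi = 122.9 GPa.
E·α·ΔT = 159.4 MPa ⇒ ΔT = 159.4 / (122.9×10³ × 17.4×10⁻⁶) = 74.51 K.
T = 24.9 + 74.51 = 99.41 °C.

99.4 °C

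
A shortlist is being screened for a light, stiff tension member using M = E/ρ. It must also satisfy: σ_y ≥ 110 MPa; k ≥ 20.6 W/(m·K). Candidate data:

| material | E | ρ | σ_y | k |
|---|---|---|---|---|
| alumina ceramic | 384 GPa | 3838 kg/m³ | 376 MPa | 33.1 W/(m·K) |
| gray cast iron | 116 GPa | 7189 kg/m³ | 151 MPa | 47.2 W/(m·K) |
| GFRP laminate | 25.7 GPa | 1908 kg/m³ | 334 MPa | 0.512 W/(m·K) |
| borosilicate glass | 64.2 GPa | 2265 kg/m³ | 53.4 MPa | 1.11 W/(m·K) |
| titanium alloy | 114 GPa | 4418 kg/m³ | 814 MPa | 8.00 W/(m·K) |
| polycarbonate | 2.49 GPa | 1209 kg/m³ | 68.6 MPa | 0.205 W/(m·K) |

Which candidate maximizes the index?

alumina ceramic

Screen on constraints: σ_y ≥ 110 MPa; k ≥ 20.6 W/(m·K). Survivors: alumina ceramic, gray cast iron.
Evaluate M for each candidate:
  alumina ceramic: M = 100 MN·m/kg
  gray cast iron: M = 16.1 MN·m/kg
Alumina ceramic has the largest M.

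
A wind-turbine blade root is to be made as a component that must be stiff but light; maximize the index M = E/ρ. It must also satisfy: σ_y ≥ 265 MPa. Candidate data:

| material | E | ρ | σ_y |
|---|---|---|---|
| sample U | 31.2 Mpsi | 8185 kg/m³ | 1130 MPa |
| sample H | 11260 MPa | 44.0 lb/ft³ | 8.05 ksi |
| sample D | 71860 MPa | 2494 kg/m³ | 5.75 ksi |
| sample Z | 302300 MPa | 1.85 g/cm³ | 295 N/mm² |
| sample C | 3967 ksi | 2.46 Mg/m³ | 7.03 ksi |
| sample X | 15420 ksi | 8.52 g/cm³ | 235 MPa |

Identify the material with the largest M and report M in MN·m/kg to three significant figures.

Screen on constraints: σ_y ≥ 265 MPa. Survivors: sample U, sample Z.
After converting to SI:
  sample U: E = 215.1 GPa, ρ = 8185 kg/m³
  sample Z: E = 302.3 GPa, ρ = 1850 kg/m³
  sample Z: M = 163 MN·m/kg
  sample U: M = 26.3 MN·m/kg
Sample Z ranks first.

sample Z, M = 163 MN·m/kg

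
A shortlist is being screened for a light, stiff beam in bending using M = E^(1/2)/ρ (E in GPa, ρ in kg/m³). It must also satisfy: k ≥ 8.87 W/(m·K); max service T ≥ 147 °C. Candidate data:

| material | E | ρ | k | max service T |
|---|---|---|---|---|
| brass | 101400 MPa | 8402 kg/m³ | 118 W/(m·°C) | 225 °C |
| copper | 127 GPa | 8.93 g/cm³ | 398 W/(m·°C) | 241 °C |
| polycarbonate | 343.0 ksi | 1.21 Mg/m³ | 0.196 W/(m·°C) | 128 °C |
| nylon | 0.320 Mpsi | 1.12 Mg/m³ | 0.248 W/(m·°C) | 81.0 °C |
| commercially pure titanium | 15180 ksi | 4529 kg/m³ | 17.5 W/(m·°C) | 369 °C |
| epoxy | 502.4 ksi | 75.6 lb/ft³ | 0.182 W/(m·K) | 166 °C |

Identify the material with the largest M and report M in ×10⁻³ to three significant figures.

commercially pure titanium, M = 2.26×10⁻³

Screen on constraints: k ≥ 8.87 W/(m·K); max service T ≥ 147 °C. Survivors: brass, copper, commercially pure titanium.
Normalizing units and computing the index:
  brass: E = 101.4 GPa, ρ = 8402 kg/m³
  copper: E = 127.0 GPa, ρ = 8930 kg/m³
  commercially pure titanium: E = 104.7 GPa, ρ = 4529 kg/m³
  commercially pure titanium: M = 2.26×10⁻³
  copper: M = 1.26×10⁻³
  brass: M = 1.20×10⁻³
Highest index: commercially pure titanium.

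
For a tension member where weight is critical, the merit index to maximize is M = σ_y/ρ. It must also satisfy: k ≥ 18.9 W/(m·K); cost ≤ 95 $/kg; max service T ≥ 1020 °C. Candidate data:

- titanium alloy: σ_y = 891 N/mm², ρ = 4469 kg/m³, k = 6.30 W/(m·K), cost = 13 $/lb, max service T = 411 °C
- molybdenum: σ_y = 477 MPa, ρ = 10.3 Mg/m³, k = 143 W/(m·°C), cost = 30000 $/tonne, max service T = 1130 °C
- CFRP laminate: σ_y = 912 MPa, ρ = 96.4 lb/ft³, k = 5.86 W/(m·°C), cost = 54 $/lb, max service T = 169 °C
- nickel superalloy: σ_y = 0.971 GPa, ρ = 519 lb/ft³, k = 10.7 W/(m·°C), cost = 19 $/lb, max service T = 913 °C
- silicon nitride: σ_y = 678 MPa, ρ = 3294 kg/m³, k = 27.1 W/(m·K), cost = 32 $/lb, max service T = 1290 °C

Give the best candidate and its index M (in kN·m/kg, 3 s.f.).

silicon nitride, M = 206 kN·m/kg

Screen on constraints: k ≥ 18.9 W/(m·K); cost ≤ 95 $/kg; max service T ≥ 1020 °C. Survivors: molybdenum, silicon nitride.
Convert each candidate to consistent units, then evaluate M:
  molybdenum: σ_y = 477.0 MPa, ρ = 10300 kg/m³
  silicon nitride: σ_y = 678.0 MPa, ρ = 3294 kg/m³
  silicon nitride: M = 206 kN·m/kg
  molybdenum: M = 46.3 kN·m/kg
Highest index: silicon nitride.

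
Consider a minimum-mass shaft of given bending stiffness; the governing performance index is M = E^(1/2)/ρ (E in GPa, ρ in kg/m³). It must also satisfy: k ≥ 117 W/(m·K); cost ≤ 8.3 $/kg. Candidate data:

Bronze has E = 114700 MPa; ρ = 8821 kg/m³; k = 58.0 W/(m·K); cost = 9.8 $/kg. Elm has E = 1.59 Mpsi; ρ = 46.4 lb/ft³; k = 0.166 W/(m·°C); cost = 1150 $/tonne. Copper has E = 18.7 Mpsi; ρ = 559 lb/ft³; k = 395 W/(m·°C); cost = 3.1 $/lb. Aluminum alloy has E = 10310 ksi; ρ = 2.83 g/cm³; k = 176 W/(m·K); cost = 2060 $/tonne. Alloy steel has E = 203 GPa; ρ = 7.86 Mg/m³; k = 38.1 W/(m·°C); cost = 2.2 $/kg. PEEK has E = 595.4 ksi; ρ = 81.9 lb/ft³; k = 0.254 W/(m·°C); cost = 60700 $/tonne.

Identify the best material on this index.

Screen on constraints: k ≥ 117 W/(m·K); cost ≤ 8.3 $/kg. Survivors: copper, aluminum alloy.
After converting to SI:
  copper: E = 128.9 GPa, ρ = 8954 kg/m³
  aluminum alloy: E = 71.08 GPa, ρ = 2830 kg/m³
  aluminum alloy: M = 2.98×10⁻³
  copper: M = 1.27×10⁻³
Highest index: aluminum alloy.

aluminum alloy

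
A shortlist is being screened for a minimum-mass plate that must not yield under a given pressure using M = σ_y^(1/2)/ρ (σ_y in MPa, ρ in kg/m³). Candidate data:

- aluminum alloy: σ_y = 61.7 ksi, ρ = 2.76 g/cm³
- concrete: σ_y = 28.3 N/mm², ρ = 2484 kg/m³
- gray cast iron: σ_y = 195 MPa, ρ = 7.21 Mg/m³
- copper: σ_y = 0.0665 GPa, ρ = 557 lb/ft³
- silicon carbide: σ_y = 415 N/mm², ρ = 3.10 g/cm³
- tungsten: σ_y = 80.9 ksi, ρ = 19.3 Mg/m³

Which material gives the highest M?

aluminum alloy

Convert each candidate to consistent units, then evaluate M:
  aluminum alloy: σ_y = 425.4 MPa, ρ = 2760 kg/m³
  concrete: σ_y = 28.30 MPa, ρ = 2484 kg/m³
  gray cast iron: σ_y = 195.0 MPa, ρ = 7210 kg/m³
  copper: σ_y = 66.50 MPa, ρ = 8922 kg/m³
  silicon carbide: σ_y = 415.0 MPa, ρ = 3100 kg/m³
  tungsten: σ_y = 557.8 MPa, ρ = 19300 kg/m³
  aluminum alloy: M = 7.47×10⁻³
  silicon carbide: M = 6.57×10⁻³
  concrete: M = 2.14×10⁻³
  gray cast iron: M = 1.94×10⁻³
  tungsten: M = 1.22×10⁻³
  copper: M = 0.914×10⁻³
Aluminum alloy ranks first.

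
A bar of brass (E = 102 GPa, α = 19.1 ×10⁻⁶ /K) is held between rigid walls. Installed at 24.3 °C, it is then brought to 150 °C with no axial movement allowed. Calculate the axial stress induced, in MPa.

245 MPa

ΔT = 125.7 K. Constrained thermal stress σ = E·α·ΔT = 102.0×10³ MPa × 19.1×10⁻⁶ × 125.7 = 245 MPa (compressive).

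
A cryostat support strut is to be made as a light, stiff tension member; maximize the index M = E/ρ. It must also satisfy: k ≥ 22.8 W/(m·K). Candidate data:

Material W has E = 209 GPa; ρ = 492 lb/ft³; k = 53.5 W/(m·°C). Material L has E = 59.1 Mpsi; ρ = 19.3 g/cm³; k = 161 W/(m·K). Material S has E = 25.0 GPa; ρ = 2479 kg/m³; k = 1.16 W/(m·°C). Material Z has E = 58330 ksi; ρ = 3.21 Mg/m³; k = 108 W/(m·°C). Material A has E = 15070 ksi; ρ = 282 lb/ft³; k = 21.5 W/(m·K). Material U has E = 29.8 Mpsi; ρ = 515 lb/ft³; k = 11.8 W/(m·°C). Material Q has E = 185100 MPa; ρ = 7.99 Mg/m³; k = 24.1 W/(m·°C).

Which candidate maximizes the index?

Screen on constraints: k ≥ 22.8 W/(m·K). Survivors: material W, material L, material Z, material Q.
Normalizing units and computing the index:
  material W: E = 209.0 GPa, ρ = 7881 kg/m³
  material L: E = 407.5 GPa, ρ = 19300 kg/m³
  material Z: E = 402.2 GPa, ρ = 3210 kg/m³
  material Q: E = 185.1 GPa, ρ = 7990 kg/m³
  material Z: M = 125 MN·m/kg
  material W: M = 26.5 MN·m/kg
  material Q: M = 23.2 MN·m/kg
  material L: M = 21.1 MN·m/kg
Highest index: material Z.

material Z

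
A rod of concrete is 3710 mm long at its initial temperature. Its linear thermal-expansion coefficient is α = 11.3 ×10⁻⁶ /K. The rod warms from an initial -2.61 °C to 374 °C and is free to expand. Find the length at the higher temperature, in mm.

ΔT = 374 − (-2.61) = 376.6 K.
ΔL = α·L₀·ΔT = 11.3×10⁻⁶ × 3710 mm × 376.6 K = 15.8 mm.
L = L₀ + ΔL = 3710 + 15.8 = 3725.8 mm.

3725.8 mm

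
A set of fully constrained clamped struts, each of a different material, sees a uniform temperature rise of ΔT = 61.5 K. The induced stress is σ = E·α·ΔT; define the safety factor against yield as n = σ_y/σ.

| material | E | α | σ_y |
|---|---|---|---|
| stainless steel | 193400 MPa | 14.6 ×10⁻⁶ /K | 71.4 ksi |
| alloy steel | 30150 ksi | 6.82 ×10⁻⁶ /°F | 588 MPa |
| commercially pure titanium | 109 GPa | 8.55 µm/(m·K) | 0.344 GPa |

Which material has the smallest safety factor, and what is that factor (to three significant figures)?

stainless steel, n = 2.83

In consistent units (E in GPa, α in ×10⁻⁶/K, σ_y in MPa):
  stainless steel: E = 193.4, α = 14.6, σ_y = 492.3 → σ = 174 MPa, n = 2.83
  alloy steel: E = 207.9, α = 12.3, σ_y = 588.0 → σ = 157 MPa, n = 3.75
  commercially pure titanium: E = 109.0, α = 8.55, σ_y = 344.0 → σ = 57.3 MPa, n = 6.00
Smallest n: stainless steel with n = 2.83.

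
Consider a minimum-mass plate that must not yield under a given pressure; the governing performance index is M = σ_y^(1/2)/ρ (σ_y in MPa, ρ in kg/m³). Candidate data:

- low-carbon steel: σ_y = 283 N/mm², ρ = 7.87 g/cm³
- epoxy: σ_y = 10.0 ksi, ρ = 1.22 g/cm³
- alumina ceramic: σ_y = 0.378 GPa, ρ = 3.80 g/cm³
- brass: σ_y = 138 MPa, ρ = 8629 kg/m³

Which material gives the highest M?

In SI units:
  low-carbon steel: σ_y = 283.0 MPa, ρ = 7870 kg/m³
  epoxy: σ_y = 68.95 MPa, ρ = 1220 kg/m³
  alumina ceramic: σ_y = 378.0 MPa, ρ = 3800 kg/m³
  brass: σ_y = 138.0 MPa, ρ = 8629 kg/m³
  epoxy: M = 6.81×10⁻³
  alumina ceramic: M = 5.12×10⁻³
  low-carbon steel: M = 2.14×10⁻³
  brass: M = 1.36×10⁻³
Highest index: epoxy.

epoxy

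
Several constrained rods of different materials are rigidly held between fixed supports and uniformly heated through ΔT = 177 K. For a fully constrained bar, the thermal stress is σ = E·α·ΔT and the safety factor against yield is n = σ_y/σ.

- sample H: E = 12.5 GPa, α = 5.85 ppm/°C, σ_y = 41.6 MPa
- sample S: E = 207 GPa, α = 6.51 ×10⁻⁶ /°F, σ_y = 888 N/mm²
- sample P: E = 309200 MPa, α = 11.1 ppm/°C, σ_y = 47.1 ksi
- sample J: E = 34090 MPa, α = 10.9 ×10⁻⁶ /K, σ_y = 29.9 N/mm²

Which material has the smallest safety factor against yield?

sample J

With everything in SI (GPa, ×10⁻⁶/K, MPa):
  sample H: E = 12.50, α = 5.85, σ_y = 41.60 → σ = 12.9 MPa, n = 3.21
  sample S: E = 207.0, α = 11.7, σ_y = 888.0 → σ = 429 MPa, n = 2.07
  sample P: E = 309.2, α = 11.1, σ_y = 324.7 → σ = 607 MPa, n = 0.535
  sample J: E = 34.09, α = 10.9, σ_y = 29.90 → σ = 65.8 MPa, n = 0.455
Sample J has the lowest safety factor, n = 0.455.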